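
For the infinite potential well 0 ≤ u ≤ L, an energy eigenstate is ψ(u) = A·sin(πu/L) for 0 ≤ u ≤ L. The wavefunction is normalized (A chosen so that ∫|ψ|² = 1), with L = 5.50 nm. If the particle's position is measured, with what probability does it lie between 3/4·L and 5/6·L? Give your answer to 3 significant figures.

|ψ|² is the probability density, so P = ∫_{3/4·L}^{5/6·L} |ψ|² du.
The normalization integral ∫|ψ|²du over the whole domain equals L/2·A², and A² cancels in the ratio.
Substituting t = u/L, A² and the length scale cancel in the ratio: P = ∫_{3/4}^{5/6} sin(π·t)^2 dt / ∫_{0}^{1} sin(π·t)^2 dt.
With ∫ sin(π·t)^2 dt = t/2 - sin(2·π·t)/(4·π) + C, the region integral is -1/(4·π) + 1/24 + √(3)/(8·π) and the full one is 1/2.
This works out to P = (-6 + π + 3·√(3))/(12·π).

P ≈ 0.0620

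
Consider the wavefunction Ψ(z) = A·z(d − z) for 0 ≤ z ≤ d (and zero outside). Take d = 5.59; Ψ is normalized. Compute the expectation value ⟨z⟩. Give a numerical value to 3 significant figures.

⟨z⟩ ≈ 2.80

⟨z⟩ = ∫ z |Ψ|² dz over the full domain.
Expanding the polynomial and integrating term by term, since the A² factors cancel between numerator and denominator, ⟨z⟩ = d/2.
With d = 5.59, ⟨z⟩ = 2.795.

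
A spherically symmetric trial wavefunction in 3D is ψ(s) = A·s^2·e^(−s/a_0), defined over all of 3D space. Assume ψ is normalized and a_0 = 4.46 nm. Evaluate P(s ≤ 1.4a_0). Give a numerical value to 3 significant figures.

Integrate the radial probability density 4πs²|ψ|² over s ≤ 1.4a_0.
The full normalization integral is A²·[45·π·a_0^7/2] = 1, fixing A².
In terms of u = s/a_0 (A², 4π and the length scale all cancel between numerator and denominator), P = [∫_{0}^{1.4} u^6·e^(-2·u) du] / [∫_{0}^{∞} u^6·e^(-2·u) du].
Using ∫ u^6·e^(-2·u) du = -(4·u^6 + 12·u^5 + 30·u^4 + 60·u^3 + 90·u^2 + 90·u + 45)·e^(-2·u)/8, the numerator is ≈ 0.13731 and the denominator is 45/8.
This evaluates to P = 0.02441.

P ≈ 0.0244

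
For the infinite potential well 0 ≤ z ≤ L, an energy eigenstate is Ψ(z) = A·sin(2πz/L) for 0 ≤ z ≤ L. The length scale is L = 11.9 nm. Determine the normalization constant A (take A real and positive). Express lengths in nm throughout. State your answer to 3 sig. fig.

The normalization condition is ∫|Ψ|² dz = 1 from 0 to L.
With ∫₀^L sin²(nπz/L) dz = L/2, ∫|Ψ|² dz = A²·(L/2).
So A² = (L/2)^(−1).
Plugging in L = 11.9 yields A = 0.4100.

A ≈ 0.410 nm^(-1/2)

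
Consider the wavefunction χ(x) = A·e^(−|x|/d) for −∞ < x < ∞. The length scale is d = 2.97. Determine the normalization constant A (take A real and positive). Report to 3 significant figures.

A ≈ 0.580

The normalization condition is ∫|χ|² dx = 1 from −∞ to ∞.
Carrying out the integral gives A² · d.
With d = 2.97: A² = 0.3367 and A = 0.5803.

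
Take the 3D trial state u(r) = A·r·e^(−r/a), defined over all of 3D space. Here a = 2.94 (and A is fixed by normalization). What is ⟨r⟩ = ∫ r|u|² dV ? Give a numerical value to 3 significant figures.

⟨r⟩ ≈ 7.35

⟨r⟩ = ∫ r |u|² 4πr² dr over the full domain.
Evaluating both integrals, ⟨r⟩ = 5·a/2.
Putting a = 2.94 gives 7.350.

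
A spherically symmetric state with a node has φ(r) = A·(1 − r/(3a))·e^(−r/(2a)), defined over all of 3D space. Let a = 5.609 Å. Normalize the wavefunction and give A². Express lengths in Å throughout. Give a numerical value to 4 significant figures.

A^2 ≈ 0.0006764 Å^(-3)

We need A² ∫|f|² 4πr² dr = 1, taking the integral from 0 to ∞.
With ∫₀^∞ r^4 e^(−αr) dr = 4!/α^5, with φ = A·(1 − r/(3a))·e^(−r/(2a)), the integral evaluates to A²·[8·π·a^3/3].
So A² = (8·π·a^3/3)^(−1).
Substituting a = 5.609 gives A² = 0.00067643, so A = 0.026008.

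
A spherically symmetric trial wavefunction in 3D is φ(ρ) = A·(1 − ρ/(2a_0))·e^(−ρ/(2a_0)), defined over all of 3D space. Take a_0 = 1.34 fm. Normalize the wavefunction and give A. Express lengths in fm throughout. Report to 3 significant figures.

A ≈ 0.129 fm^(-3/2)

We need A² ∫|f|² 4πρ² dρ = 1, taking the integral from 0 to ∞.
(Spherical symmetry: dV = 4πρ² dρ.)
With ∫₀^∞ ρ^4 e^(−αρ) dρ = 4!/α^5, carrying out the integral gives A² · 8·π·a_0^3.
Setting this equal to 1 gives A² = 1/(8·π·a_0^3).
Plugging in a_0 = 1.34 yields A = 0.1286.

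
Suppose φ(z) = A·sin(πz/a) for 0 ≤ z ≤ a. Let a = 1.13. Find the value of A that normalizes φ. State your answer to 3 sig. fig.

A ≈ 1.33

The normalization condition is ∫|φ|² dz = 1 from 0 to a.
Using sin²θ = (1 − cos 2θ)/2, carrying out the integral gives A² · a/2.
Setting this equal to 1 gives A² = 1/(a/2).
With a = 1.13: A² = 1.770 and A = 1.330.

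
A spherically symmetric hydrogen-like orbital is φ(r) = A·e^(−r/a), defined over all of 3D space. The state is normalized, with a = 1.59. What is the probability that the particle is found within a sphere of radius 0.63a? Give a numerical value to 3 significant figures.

With dV = 4πr²dr, the probability is ∫|φ|² dV over r ≤ 0.63a.
The full normalization integral is A²·[π·a^3] = 1, fixing A².
Let u = r/a; then A², 4π and the length scale all cancel, so P = ∫_{0}^{0.63} u^2·e^(-2·u) du ÷ ∫_{0}^{∞} u^2·e^(-2·u) du.
An antiderivative of u^2·e^(-2·u) is -(2·u^2 + 2·u + 1)·e^(-2·u)/4; evaluating from 0 to 0.63 gives ≈ 0.033444, while the full integral is 1/4.
This evaluates to P = 0.1338.

P ≈ 0.134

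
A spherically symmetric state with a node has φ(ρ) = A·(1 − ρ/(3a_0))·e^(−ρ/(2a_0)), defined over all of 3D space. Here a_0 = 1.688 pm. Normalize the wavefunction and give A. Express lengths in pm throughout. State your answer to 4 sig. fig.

A ≈ 0.1575 pm^(-3/2)

Require ∫ |φ|² 4πρ² dρ = 1 over the whole domain.
(Spherical symmetry: dV = 4πρ² dρ.)
With φ = A·(1 − ρ/(3a_0))·e^(−ρ/(2a_0)), the integral evaluates to A²·[8·π·a_0^3/3].
Setting this equal to 1 gives A² = 1/(8·π·a_0^3/3).
Plugging in a_0 = 1.688 yields A = 0.15754.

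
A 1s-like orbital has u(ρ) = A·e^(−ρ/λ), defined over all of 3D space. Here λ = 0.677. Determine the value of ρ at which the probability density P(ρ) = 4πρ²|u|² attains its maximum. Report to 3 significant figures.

ρ ≈ 0.677

Differentiate P(ρ) = 4πρ²|u|² with respect to ρ and set to zero.
Solving yields ρ = λ.
With λ = 0.677, the most probable radial distance is 0.6770.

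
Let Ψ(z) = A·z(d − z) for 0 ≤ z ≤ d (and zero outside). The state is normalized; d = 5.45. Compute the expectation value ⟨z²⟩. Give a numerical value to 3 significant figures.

⟨z^2⟩ ≈ 8.49

By definition ⟨z²⟩ = ∫ z^2 |Ψ(z)|² dz.
Since the A² factors cancel between numerator and denominator, ⟨z²⟩ = 2·d^2/7.
With d = 5.45, ⟨z^2⟩ = 8.486.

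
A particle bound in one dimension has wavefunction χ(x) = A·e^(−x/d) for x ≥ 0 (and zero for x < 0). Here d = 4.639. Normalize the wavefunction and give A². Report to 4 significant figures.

A^2 ≈ 0.4311

The normalization condition is ∫|χ|² dx = 1 from 0 to ∞.
Carrying out the integral gives A² · d/2.
Hence A² = 1/[d/2].
Plugging in d = 4.639 yields A = 0.65660.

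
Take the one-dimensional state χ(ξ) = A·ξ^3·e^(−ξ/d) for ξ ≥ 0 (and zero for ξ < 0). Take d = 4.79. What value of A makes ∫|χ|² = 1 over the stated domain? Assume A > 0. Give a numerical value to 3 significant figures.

A ≈ 0.00175

Require ∫ |χ|² dξ = 1 over the whole domain.
∫|χ|² dξ = A²·(45·d^7/8).
Setting this equal to 1 gives A² = 1/(45·d^7/8).
Substituting d = 4.79 gives A² = 0.000003073, so A = 0.001753.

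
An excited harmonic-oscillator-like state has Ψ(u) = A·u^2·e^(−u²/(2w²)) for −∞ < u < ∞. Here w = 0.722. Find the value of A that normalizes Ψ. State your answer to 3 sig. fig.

The normalization condition is ∫|Ψ|² du = 1 from −∞ to ∞.
The integral (without the A² prefactor) comes out to 3·√(π)·w^5/4.
Setting this equal to 1 gives A² = 1/(3·√(π)·w^5/4).
With w = 0.722: A² = 3.834 and A = 1.958.

A ≈ 1.96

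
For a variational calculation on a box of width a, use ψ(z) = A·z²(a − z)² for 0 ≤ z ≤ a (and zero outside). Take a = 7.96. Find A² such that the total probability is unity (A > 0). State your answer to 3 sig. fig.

Normalization requires ∫|ψ|² dz = 1, integrated from 0 to a.
Carrying out the integral gives A² · a^9/630.
So A² = (a^9/630)^(−1).
Plugging in a = 7.96 yields A = 0.002216.

A^2 ≈ 0.00000491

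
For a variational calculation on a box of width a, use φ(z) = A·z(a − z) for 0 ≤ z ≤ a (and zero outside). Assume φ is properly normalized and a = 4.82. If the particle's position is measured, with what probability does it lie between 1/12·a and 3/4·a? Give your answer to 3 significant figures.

P = ∫_{1/12·a}^{3/4·a} |φ(z)|² dz.
With A² fixed by ∫|φ|² = 1, i.e. A² = (a^5/30)^(−1), substitute and integrate.
Substituting u = z/a, A² and the length scale cancel in the ratio: P = ∫_{1/12}^{3/4} u^2·(1 - u)^2 du / ∫_{0}^{1} u^2·(1 - u)^2 du.
With ∫ u^2·(1 - u)^2 du = u^3·(6·u^2 - 15·u + 10)/30 + C, the region integral is ≈ 0.029713 and the full one is 1/30.
The result is P = 4621/5184.

P ≈ 0.891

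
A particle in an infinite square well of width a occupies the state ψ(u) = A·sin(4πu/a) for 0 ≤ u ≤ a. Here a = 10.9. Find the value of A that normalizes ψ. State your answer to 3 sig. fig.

We need A² ∫|f|² du = 1, taking the integral from 0 to a.
With ψ = A·sin(4πu/a), the integral evaluates to A²·[a/2].
So A² = (a/2)^(−1).
With a = 10.9: A² = 0.1835 and A = 0.4284.

A ≈ 0.428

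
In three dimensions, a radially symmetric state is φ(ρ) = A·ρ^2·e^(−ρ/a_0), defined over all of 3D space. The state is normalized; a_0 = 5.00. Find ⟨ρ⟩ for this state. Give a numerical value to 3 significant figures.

⟨ρ⟩ ≈ 17.5

The expectation value is the |φ|²-weighted average of ρ: ∫ ρ|φ|² 4πρ² dρ.
Evaluating both integrals, ⟨ρ⟩ = 7·a_0/2.
With a_0 = 5.00, ⟨ρ⟩ = 17.50.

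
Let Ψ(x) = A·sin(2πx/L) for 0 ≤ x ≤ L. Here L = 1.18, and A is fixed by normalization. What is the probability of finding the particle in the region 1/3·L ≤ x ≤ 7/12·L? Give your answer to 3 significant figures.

|Ψ|² is the probability density, so P = ∫_{1/3·L}^{7/12·L} |Ψ|² dx.
Since A² = 1/(L/2), this is the region integral divided by the full normalization integral.
In terms of u = x/L (A² and the length scale cancel between numerator and denominator), P = [∫_{1/3}^{7/12} sin(2·π·u)^2 du] / [∫_{0}^{1} sin(2·π·u)^2 du].
With ∫ sin(2·π·u)^2 du = u/2 - sin(4·π·u)/(8·π) + C, the region integral is -√(3)/(8·π) + 1/8 and the full one is 1/2.
Taking the ratio, P = (π - √(3))/(4·π).

P ≈ 0.112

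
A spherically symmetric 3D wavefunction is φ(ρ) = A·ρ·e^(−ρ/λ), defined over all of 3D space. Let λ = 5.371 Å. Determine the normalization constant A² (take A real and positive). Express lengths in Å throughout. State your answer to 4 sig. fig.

We need A² ∫|f|² 4πρ² dρ = 1, taking the integral from 0 to ∞.
(Spherical symmetry: dV = 4πρ² dρ.)
With ∫₀^∞ ρ^4 e^(−αρ) dρ = 4!/α^5, carrying out the integral gives A² · 3·π·λ^5.
Setting this equal to 1 gives A² = 1/(3·π·λ^5).
With λ = 5.371: A² = 0.000023738 and A = 0.0048722.

A^2 ≈ 0.00002374 Å^(-5)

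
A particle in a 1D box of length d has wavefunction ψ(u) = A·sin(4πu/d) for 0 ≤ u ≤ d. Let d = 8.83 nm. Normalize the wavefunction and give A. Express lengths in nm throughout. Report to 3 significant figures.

We need A² ∫|f|² du = 1, taking the integral from 0 to d.
Using sin²θ = (1 − cos 2θ)/2, ∫|ψ|² du = A²·(d/2).
So A² = (d/2)^(−1).
Plugging in d = 8.83 yields A = 0.4759.

A ≈ 0.476 nm^(-1/2)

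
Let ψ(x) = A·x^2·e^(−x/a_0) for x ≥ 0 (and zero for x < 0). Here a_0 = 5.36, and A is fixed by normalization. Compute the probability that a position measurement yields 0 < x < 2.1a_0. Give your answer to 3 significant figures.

The probability is P = ∫ |ψ|² dx over [0, 2.1a_0].
The normalization integral ∫|ψ|²dx over the whole domain equals 3·a_0^5/4·A², and A² cancels in the ratio.
Let u = x/a_0; then A² and the length scale cancel, so P = ∫_{0}^{2.1} u^4·e^(-2·u) du ÷ ∫_{0}^{∞} u^4·e^(-2·u) du.
An antiderivative of u^4·e^(-2·u) is -(u^4/2 + u^3 + 3·u^2/2 + 3·u/2 + 3/4)·e^(-2·u); evaluating from 0 to 2.1 gives ≈ 0.30763, while the full integral is 3/4.
This works out to P = 0.4102.

P ≈ 0.410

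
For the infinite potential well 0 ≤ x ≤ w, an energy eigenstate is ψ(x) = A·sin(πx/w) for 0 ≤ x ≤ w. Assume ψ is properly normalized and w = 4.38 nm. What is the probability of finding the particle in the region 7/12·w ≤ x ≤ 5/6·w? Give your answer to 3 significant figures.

P ≈ 0.308

The probability is P = ∫ |ψ|² dx over [7/12·w, 5/6·w].
Since A² = 1/(w/2), this is the region integral divided by the full normalization integral.
In terms of u = x/w (A² and the length scale cancel between numerator and denominator), P = [∫_{7/12}^{5/6} sin(π·u)^2 du] / [∫_{0}^{1} sin(π·u)^2 du].
With ∫ sin(π·u)^2 du = u/2 - sin(2·π·u)/(4·π) + C, the region integral is -1/(8·π) + √(3)/(8·π) + 1/8 and the full one is 1/2.
Evaluating gives P = (-1 + √(3) + π)/(4·π).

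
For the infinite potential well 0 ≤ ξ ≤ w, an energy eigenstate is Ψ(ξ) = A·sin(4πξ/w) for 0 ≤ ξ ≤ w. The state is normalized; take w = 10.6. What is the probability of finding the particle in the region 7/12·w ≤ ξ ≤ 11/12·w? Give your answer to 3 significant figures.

The probability is P = ∫ |Ψ|² dξ over [7/12·w, 11/12·w].
With A² fixed by ∫|Ψ|² = 1, i.e. A² = (w/2)^(−1), substitute and integrate.
Let u = ξ/w; then A² and the length scale cancel, so P = ∫_{7/12}^{11/12} sin(4·π·u)^2 du ÷ ∫_{0}^{1} sin(4·π·u)^2 du.
An antiderivative of sin(4·π·u)^2 is u/2 - sin(4·π·u)·cos(4·π·u)/(8·π); evaluating from 7/12 to 11/12 gives √(3)/(16·π) + 1/6, while the full integral is 1/2.
The result is P = (√(3)/8 + π/3)/π.

P ≈ 0.402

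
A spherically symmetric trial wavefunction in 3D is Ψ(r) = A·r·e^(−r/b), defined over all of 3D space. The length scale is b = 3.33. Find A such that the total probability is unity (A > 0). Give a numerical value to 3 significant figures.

A ≈ 0.0161

Require ∫ |Ψ|² 4πr² dr = 1 over the whole domain.
(Spherical symmetry: dV = 4πr² dr.)
With Ψ = A·r·e^(−r/b), the integral evaluates to A²·[3·π·b^5].
Hence A² = 1/[3·π·b^5].
With b = 3.33: A² = 0.0002591 and A = 0.01610.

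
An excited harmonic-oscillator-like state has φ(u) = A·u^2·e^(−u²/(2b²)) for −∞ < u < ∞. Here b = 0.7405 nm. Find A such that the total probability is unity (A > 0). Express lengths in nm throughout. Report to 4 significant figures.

Normalization requires ∫|φ|² du = 1, integrated from −∞ to ∞.
Using the Gaussian integral ∫_{−∞}^{∞} e^(−αu²) du = √(π/α), with φ = A·u^2·e^(−u²/(2b²)), the integral evaluates to A²·[3·√(π)·b^5/4].
Setting this equal to 1 gives A² = 1/(3·√(π)·b^5/4).
With b = 0.7405: A² = 3.3786 and A = 1.8381.

A ≈ 1.838 nm^(-5/2)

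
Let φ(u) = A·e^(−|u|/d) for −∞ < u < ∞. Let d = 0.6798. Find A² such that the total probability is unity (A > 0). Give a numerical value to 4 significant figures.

A^2 ≈ 1.471

The normalization condition is ∫|φ|² du = 1 from −∞ to ∞.
The integral (without the A² prefactor) comes out to d.
Hence A² = 1/[d].
Plugging in d = 0.6798 yields A = 1.2129.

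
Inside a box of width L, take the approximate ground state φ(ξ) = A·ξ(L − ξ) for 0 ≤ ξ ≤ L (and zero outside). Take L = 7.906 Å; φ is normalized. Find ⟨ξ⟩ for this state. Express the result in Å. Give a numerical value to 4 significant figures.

The expectation value is the |φ|²-weighted average of ξ: ∫ ξ|φ|² dξ.
Expanding the polynomial and integrating term by term, since the A² factors cancel between numerator and denominator, ⟨ξ⟩ = L/2.
Putting L = 7.906 gives 3.9530.

⟨ξ⟩ ≈ 3.953 Å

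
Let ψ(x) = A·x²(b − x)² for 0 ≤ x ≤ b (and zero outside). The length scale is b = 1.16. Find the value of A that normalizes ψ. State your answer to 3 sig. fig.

A ≈ 12.9

The normalization condition is ∫|ψ|² dx = 1 from 0 to b.
Expanding the polynomial and integrating term by term, with ψ = A·x²(b − x)², the integral evaluates to A²·[b^9/630].
So A² = (b^9/630)^(−1).
Plugging in b = 1.16 yields A = 12.87.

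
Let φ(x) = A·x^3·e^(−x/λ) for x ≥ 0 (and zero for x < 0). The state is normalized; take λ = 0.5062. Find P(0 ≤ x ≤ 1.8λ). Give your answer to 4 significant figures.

The probability is P = ∫ |φ|² dx over [0, 1.8λ].
The normalization integral ∫|φ|²dx over the whole domain equals 45·λ^7/8·A², and A² cancels in the ratio.
Substituting u = x/λ, A² and the length scale cancel in the ratio: P = ∫_{0}^{1.8} u^6·e^(-2·u) du / ∫_{0}^{∞} u^6·e^(-2·u) du.
With ∫ u^6·e^(-2·u) du = -(4·u^6 + 12·u^5 + 30·u^4 + 60·u^3 + 90·u^2 + 90·u + 45)·e^(-2·u)/8 + C, the region integral is ≈ 0.412163 and the full one is 45/8.
Evaluating gives P = 0.073273.

P ≈ 0.07327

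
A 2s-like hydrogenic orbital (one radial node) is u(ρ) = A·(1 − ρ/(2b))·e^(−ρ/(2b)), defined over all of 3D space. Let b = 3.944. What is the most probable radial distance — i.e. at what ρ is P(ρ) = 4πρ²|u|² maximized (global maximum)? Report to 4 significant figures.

Set d/dρ [P(ρ) = 4πρ²|u|²] = 0 and solve for ρ > 0.
Solving yields ρ = b·(√(5) + 3).
With b = 3.944, the most probable radial distance is 20.651.

ρ ≈ 20.65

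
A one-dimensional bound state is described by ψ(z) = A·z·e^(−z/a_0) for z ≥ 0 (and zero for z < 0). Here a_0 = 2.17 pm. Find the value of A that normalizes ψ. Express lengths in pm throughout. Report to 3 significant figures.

The normalization condition is ∫|ψ|² dz = 1 from 0 to ∞.
Carrying out the integral gives A² · a_0^3/4.
Hence A² = 1/[a_0^3/4].
Plugging in a_0 = 2.17 yields A = 0.6257.

A ≈ 0.626 pm^(-3/2)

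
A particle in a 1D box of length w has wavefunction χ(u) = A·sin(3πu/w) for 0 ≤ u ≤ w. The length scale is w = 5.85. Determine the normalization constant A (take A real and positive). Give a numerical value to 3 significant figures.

A ≈ 0.585

We need A² ∫|f|² du = 1, taking the integral from 0 to w.
Using sin²θ = (1 − cos 2θ)/2, ∫|χ|² du = A²·(w/2).
Hence A² = 1/[w/2].
Substituting w = 5.85 gives A² = 0.3419, so A = 0.5847.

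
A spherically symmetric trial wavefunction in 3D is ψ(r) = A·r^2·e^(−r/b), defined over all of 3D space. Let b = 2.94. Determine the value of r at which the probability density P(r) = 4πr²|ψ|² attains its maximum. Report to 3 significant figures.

Set d/dr [P(r) = 4πr²|ψ|²] = 0 and solve for r > 0.
This gives r = 3·b.
With b = 2.94, the most probable radial distance is 8.820.

r ≈ 8.82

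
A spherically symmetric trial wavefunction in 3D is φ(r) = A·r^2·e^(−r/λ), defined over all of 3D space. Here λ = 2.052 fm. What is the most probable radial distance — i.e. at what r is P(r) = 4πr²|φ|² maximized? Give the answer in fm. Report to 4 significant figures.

The maximum of P(r) = 4πr²|φ|² occurs where its derivative vanishes.
This gives r = 3·λ.
With λ = 2.052, the most probable radial distance is 6.1560 fm.

r ≈ 6.156 fm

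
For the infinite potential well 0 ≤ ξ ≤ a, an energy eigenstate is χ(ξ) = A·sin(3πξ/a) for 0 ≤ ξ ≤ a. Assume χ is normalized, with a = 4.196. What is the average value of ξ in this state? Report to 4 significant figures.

⟨ξ⟩ = ∫ ξ |χ|² dξ over the full domain.
With ∫₀^a sin²(nπξ/a) dξ = a/2, the ratio of the moment integral to the normalization integral gives ⟨ξ⟩ = a/2.
Putting a = 4.196 gives 2.0980.

⟨ξ⟩ ≈ 2.098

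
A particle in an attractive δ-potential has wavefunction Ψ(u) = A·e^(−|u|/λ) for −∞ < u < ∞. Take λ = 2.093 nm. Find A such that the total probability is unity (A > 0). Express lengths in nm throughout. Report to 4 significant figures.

The normalization condition is ∫|Ψ|² du = 1 from −∞ to ∞.
∫|Ψ|² du = A²·(λ).
Substituting λ = 2.093 gives A² = 0.47778, so A = 0.69122.

A ≈ 0.6912 nm^(-1/2)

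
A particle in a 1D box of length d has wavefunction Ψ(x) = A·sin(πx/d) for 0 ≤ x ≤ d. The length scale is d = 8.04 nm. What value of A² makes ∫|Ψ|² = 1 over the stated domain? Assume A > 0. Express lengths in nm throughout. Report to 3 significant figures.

Require ∫ |Ψ|² dx = 1 over the whole domain.
With ∫₀^d sin²(nπx/d) dx = d/2, the integral (without the A² prefactor) comes out to d/2.
Hence A² = 1/[d/2].
With d = 8.04: A² = 0.2488 and A = 0.4988.

A^2 ≈ 0.249 nm^(-1)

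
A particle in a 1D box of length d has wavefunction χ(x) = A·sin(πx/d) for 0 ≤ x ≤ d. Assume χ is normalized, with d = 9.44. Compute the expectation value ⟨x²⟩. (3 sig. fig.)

The expectation value is the |χ|²-weighted average of x^2: ∫ x^2|χ|² dx.
Evaluating both integrals, ⟨x²⟩ = -d^2/(2·π^2) + d^2/3.
Putting d = 9.44 gives 25.19.

⟨x^2⟩ ≈ 25.2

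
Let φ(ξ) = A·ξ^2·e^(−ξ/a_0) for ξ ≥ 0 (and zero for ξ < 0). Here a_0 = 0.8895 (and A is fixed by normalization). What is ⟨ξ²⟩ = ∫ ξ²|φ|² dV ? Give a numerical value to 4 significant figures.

⟨ξ²⟩ = ∫ ξ^2 |φ|² dξ over the full domain.
With ∫₀^∞ ξ^6 e^(−αξ) dξ = 6!/α^7, evaluating both integrals, ⟨ξ²⟩ = 15·a_0^2/2.
Putting a_0 = 0.8895 gives 5.9341.

⟨ξ^2⟩ ≈ 5.934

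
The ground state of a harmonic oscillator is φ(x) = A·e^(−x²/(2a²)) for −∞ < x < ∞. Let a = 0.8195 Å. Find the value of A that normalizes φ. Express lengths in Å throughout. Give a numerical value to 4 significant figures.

A ≈ 0.8297 Å^(-1/2)

Require ∫ |φ|² dx = 1 over the whole domain.
With φ = A·e^(−x²/(2a²)), the integral evaluates to A²·[√(π)·a].
Substituting a = 0.8195 gives A² = 0.68846, so A = 0.82973.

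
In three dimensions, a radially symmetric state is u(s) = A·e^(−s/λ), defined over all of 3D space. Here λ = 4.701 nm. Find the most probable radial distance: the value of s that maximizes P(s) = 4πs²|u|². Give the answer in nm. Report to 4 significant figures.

Set d/ds [P(s) = 4πs²|u|²] = 0 and solve for s > 0.
Solving yields s = λ.
With λ = 4.701, the most probable radial distance is 4.7010 nm.

s ≈ 4.701 nm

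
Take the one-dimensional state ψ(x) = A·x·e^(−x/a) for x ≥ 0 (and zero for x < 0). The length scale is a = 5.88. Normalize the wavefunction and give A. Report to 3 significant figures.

The normalization condition is ∫|ψ|² dx = 1 from 0 to ∞.
The integral (without the A² prefactor) comes out to a^3/4.
So A² = (a^3/4)^(−1).
Plugging in a = 5.88 yields A = 0.1403.

A ≈ 0.140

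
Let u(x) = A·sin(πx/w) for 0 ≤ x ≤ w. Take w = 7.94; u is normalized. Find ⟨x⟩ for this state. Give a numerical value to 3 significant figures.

⟨x⟩ ≈ 3.97

By definition ⟨x⟩ = ∫ x |u(x)|² dx.
Since the A² factors cancel between numerator and denominator, ⟨x⟩ = w/2.
With w = 7.94, ⟨x⟩ = 3.970.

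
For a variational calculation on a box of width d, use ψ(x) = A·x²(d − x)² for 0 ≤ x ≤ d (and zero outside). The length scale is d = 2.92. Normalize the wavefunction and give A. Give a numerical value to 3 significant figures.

The normalization condition is ∫|ψ|² dx = 1 from 0 to d.
Expanding the polynomial and integrating term by term, the integral (without the A² prefactor) comes out to d^9/630.
Hence A² = 1/[d^9/630].
Substituting d = 2.92 gives A² = 0.04082, so A = 0.2020.

A ≈ 0.202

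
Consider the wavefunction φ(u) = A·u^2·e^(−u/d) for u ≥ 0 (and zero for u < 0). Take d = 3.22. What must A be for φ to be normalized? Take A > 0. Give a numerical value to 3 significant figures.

Normalization requires ∫|φ|² du = 1, integrated from 0 to ∞.
With ∫₀^∞ u^4 e^(−αu) du = 4!/α^5, with φ = A·u^2·e^(−u/d), the integral evaluates to A²·[3·d^5/4].
Substituting d = 3.22 gives A² = 0.003852, so A = 0.06206.

A ≈ 0.0621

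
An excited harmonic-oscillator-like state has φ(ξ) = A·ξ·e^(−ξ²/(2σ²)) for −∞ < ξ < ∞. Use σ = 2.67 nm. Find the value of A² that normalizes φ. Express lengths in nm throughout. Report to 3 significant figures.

The normalization condition is ∫|φ|² dξ = 1 from −∞ to ∞.
The integral (without the A² prefactor) comes out to √(π)·σ^3/2.
Hence A² = 1/[√(π)·σ^3/2].
With σ = 2.67: A² = 0.05928 and A = 0.2435.

A^2 ≈ 0.0593 nm^(-3)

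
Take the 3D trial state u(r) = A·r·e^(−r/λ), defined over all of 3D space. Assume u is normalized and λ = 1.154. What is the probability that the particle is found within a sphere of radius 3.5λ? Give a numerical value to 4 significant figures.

P = ∫ |u|² 4πr² dr over r ≤ 3.5λ.
Normalization gives A² = 1/(3·π·λ^5).
In terms of t = r/λ (A², 4π and the length scale all cancel between numerator and denominator), P = [∫_{0}^{3.5} t^4·e^(-2·t) dt] / [∫_{0}^{∞} t^4·e^(-2·t) dt].
Using ∫ t^4·e^(-2·t) dt = -(t^4/2 + t^3 + 3·t^2/2 + 3·t/2 + 3/4)·e^(-2·t), the numerator is 3/4 - 4553·e^(-7)/32 and the denominator is 3/4.
Taking the ratio yields P = 0.82701.

P ≈ 0.8270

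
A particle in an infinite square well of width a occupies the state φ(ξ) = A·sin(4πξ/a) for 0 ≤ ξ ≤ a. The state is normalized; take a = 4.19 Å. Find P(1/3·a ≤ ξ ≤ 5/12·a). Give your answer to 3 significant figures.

P ≈ 0.152

The probability is P = ∫ |φ|² dξ over [1/3·a, 5/12·a].
The normalization integral ∫|φ|²dξ over the whole domain equals a/2·A², and A² cancels in the ratio.
Let u = ξ/a; then A² and the length scale cancel, so P = ∫_{1/3}^{5/12} sin(4·π·u)^2 du ÷ ∫_{0}^{1} sin(4·π·u)^2 du.
With ∫ sin(4·π·u)^2 du = u/2 - sin(4·π·u)·cos(4·π·u)/(8·π) + C, the region integral is √(3)/(16·π) + 1/24 and the full one is 1/2.
Evaluating gives P = (√(3)/8 + π/12)/π.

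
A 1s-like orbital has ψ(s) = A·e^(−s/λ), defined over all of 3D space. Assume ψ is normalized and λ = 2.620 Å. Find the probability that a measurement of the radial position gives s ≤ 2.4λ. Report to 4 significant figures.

P ≈ 0.8575

P = ∫ |ψ|² 4πs² ds over s ≤ 2.4λ.
The full normalization integral is A²·[π·λ^3] = 1, fixing A².
Substituting u = s/λ, A², 4π and the length scale all cancel in the ratio: P = ∫_{0}^{2.4} u^2·e^(-2·u) du / ∫_{0}^{∞} u^2·e^(-2·u) du.
An antiderivative of u^2·e^(-2·u) is -(2·u^2 + 2·u + 1)·e^(-2·u)/4; evaluating from 0 to 2.4 gives 1/4 - 433·e^(-24/5)/100, while the full integral is 1/4.
This evaluates to P = 0.85746.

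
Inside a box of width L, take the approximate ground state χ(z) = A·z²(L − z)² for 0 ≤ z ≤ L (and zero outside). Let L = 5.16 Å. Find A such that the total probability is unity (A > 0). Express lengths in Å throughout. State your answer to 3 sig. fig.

We need A² ∫|f|² dz = 1, taking the integral from 0 to L.
Carrying out the integral gives A² · L^9/630.
Hence A² = 1/[L^9/630].
Substituting L = 5.16 gives A² = 0.0002429, so A = 0.01559.

A ≈ 0.0156 Å^(-9/2)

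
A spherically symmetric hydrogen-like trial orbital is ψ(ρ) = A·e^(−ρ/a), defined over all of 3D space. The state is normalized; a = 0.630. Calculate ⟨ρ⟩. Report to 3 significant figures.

By definition ⟨ρ⟩ = ∫ ρ |ψ(ρ)|² 4πρ² dρ.
Since the A² factors cancel between numerator and denominator, ⟨ρ⟩ = 3·a/2.
With a = 0.630, ⟨ρ⟩ = 0.9450.

⟨ρ⟩ ≈ 0.945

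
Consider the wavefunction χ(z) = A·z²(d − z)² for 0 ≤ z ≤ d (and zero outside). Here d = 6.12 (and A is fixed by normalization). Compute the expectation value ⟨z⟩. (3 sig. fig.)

⟨z⟩ ≈ 3.06

⟨z⟩ = ∫ z |χ|² dz over the full domain.
Expanding the polynomial and integrating term by term, the ratio of the moment integral to the normalization integral gives ⟨z⟩ = d/2.
Putting d = 6.12 gives 3.060.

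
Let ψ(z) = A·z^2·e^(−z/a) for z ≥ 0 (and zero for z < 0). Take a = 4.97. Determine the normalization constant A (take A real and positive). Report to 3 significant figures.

A ≈ 0.0210

Require ∫ |ψ|² dz = 1 over the whole domain.
With ∫₀^∞ z^4 e^(−αz) dz = 4!/α^5, ∫|ψ|² dz = A²·(3·a^5/4).
Setting this equal to 1 gives A² = 1/(3·a^5/4).
Substituting a = 4.97 gives A² = 0.0004397, so A = 0.02097.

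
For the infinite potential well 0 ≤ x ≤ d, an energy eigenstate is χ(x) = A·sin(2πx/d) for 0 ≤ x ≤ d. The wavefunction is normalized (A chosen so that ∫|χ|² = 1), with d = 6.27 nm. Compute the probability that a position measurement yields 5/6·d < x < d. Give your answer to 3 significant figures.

P = ∫_{5/6·d}^{d} |χ(x)|² dx.
With A² fixed by ∫|χ|² = 1, i.e. A² = (d/2)^(−1), substitute and integrate.
Let u = x/d; then A² and the length scale cancel, so P = ∫_{5/6}^{1} sin(2·π·u)^2 du ÷ ∫_{0}^{1} sin(2·π·u)^2 du.
Using ∫ sin(2·π·u)^2 du = u/2 - sin(4·π·u)/(8·π), the numerator is -√(3)/(16·π) + 1/12 and the denominator is 1/2.
Evaluating gives P = (-√(3)/8 + π/6)/π.

P ≈ 0.0978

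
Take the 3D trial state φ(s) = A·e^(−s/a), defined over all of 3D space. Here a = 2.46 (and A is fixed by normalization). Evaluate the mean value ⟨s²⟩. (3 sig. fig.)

⟨s^2⟩ ≈ 18.2

The expectation value is the |φ|²-weighted average of s^2: ∫ s^2|φ|² 4πs² ds.
Using ∫₀^∞ sⁿ e^(−αs) ds = n!/αⁿ⁺¹, since the A² factors cancel between numerator and denominator, ⟨s²⟩ = 3·a^2.
Putting a = 2.46 gives 18.15.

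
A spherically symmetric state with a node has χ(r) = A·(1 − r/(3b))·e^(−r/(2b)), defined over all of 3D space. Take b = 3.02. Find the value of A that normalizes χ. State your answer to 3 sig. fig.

A ≈ 0.0658

Normalization requires ∫|χ|² 4πr² dr = 1, integrated from 0 to ∞.
In 3D with spherical symmetry the volume element is 4πr² dr.
Using ∫₀^∞ rⁿ e^(−αr) dr = n!/αⁿ⁺¹, the integral (without the A² prefactor) comes out to 8·π·b^3/3.
Setting this equal to 1 gives A² = 1/(8·π·b^3/3).
Plugging in b = 3.02 yields A = 0.06583.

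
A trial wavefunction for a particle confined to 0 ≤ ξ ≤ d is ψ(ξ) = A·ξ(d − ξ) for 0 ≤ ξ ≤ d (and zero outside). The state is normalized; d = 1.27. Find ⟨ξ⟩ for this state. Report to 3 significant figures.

The expectation value is the |ψ|²-weighted average of ξ: ∫ ξ|ψ|² dξ.
Expanding the polynomial and integrating term by term, since the A² factors cancel between numerator and denominator, ⟨ξ⟩ = d/2.
With d = 1.27, ⟨ξ⟩ = 0.6350.

⟨ξ⟩ ≈ 0.635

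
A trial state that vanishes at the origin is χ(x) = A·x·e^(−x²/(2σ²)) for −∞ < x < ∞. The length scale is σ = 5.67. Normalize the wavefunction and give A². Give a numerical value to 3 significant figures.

A^2 ≈ 0.00619

Require ∫ |χ|² dx = 1 over the whole domain.
Carrying out the integral gives A² · √(π)·σ^3/2.
Setting this equal to 1 gives A² = 1/(√(π)·σ^3/2).
Substituting σ = 5.67 gives A² = 0.006190, so A = 0.07868.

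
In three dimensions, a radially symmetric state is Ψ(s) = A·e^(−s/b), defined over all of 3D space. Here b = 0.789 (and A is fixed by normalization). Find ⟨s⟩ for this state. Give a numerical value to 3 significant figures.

⟨s⟩ ≈ 1.18

By definition ⟨s⟩ = ∫ s |Ψ(s)|² 4πs² ds.
With ∫₀^∞ s^3 e^(−αs) ds = 3!/α^4, since the A² factors cancel between numerator and denominator, ⟨s⟩ = 3·b/2.
Putting b = 0.789 gives 1.184.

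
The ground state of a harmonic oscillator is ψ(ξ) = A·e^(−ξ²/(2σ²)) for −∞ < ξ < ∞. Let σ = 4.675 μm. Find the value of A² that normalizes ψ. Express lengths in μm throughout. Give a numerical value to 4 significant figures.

A^2 ≈ 0.1207 μm^(-1)

Normalization requires ∫|ψ|² dξ = 1, integrated from −∞ to ∞.
Carrying out the integral gives A² · √(π)·σ.
Setting this equal to 1 gives A² = 1/(√(π)·σ).
Substituting σ = 4.675 gives A² = 0.12068, so A = 0.34739.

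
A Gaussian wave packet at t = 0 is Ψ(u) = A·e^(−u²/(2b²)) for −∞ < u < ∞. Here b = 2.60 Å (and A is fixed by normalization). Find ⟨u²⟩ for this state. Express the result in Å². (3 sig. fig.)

⟨u^2⟩ ≈ 3.38 Å^2

By definition ⟨u²⟩ = ∫ u^2 |Ψ(u)|² du.
Differentiating ∫e^(−αu²) du = √(π/α) under α to get the higher moments, since the A² factors cancel between numerator and denominator, ⟨u²⟩ = b^2/2.
Putting b = 2.60 gives 3.380.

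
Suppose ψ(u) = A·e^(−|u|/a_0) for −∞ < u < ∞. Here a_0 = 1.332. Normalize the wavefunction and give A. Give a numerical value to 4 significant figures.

Normalization requires ∫|ψ|² du = 1, integrated from −∞ to ∞.
∫|ψ|² du = A²·(a_0).
So A² = (a_0)^(−1).
Substituting a_0 = 1.332 gives A² = 0.75075, so A = 0.86646.

A ≈ 0.8665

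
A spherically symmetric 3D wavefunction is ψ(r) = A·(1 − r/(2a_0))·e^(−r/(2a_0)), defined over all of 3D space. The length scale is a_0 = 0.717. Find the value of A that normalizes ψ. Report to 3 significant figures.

A ≈ 0.329

Require ∫ |ψ|² 4πr² dr = 1 over the whole domain.
With ∫₀^∞ r^4 e^(−αr) dr = 4!/α^5, the integral (without the A² prefactor) comes out to 8·π·a_0^3.
Plugging in a_0 = 0.717 yields A = 0.3285.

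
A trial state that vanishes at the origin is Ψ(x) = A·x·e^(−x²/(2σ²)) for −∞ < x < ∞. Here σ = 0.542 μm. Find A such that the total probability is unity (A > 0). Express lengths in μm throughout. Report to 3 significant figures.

Require ∫ |Ψ|² dx = 1 over the whole domain.
Using the Gaussian integral ∫_{−∞}^{∞} e^(−αx²) dx = √(π/α), the integral (without the A² prefactor) comes out to √(π)·σ^3/2.
Hence A² = 1/[√(π)·σ^3/2].
Substituting σ = 0.542 gives A² = 7.087, so A = 2.662.

A ≈ 2.66 μm^(-3/2)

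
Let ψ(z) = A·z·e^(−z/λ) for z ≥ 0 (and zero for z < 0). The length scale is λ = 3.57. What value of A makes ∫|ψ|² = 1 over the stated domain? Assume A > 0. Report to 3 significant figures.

A ≈ 0.297

The normalization condition is ∫|ψ|² dz = 1 from 0 to ∞.
Using ∫₀^∞ zⁿ e^(−αz) dz = n!/αⁿ⁺¹, ∫|ψ|² dz = A²·(λ^3/4).
So A² = (λ^3/4)^(−1).
Plugging in λ = 3.57 yields A = 0.2965.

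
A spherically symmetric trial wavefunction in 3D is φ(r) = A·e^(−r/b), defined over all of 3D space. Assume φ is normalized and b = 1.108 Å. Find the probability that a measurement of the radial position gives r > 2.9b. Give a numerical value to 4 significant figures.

P = ∫ |φ|² 4πr² dr over r > 2.9b.
A² is fixed by ∫₀^∞ 4πr²|φ|² dr = 1, i.e. A² = (π·b^3)^(−1).
Let u = r/b; then A², 4π and the length scale all cancel, so P = ∫_{2.9}^{∞} u^2·e^(-2·u) du ÷ ∫_{0}^{∞} u^2·e^(-2·u) du.
An antiderivative of u^2·e^(-2·u) is -(2·u^2 + 2·u + 1)·e^(-2·u)/4; evaluating from 2.9 to ∞ gives 1181·e^(-29/5)/200, while the full integral is 1/4.
The region integral divided by the full integral gives P = 0.071511.

P ≈ 0.07151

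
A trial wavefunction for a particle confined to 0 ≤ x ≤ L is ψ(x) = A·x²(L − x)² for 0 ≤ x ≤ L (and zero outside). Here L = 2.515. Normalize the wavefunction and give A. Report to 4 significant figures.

A ≈ 0.3956

Normalization requires ∫|ψ|² dx = 1, integrated from 0 to L.
Carrying out the integral gives A² · L^9/630.
Hence A² = 1/[L^9/630].
With L = 2.515: A² = 0.15649 and A = 0.39559.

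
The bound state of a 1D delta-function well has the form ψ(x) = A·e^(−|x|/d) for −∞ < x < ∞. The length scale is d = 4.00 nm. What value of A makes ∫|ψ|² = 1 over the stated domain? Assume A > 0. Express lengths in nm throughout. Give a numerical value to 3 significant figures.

A ≈ 0.500 nm^(-1/2)

We need A² ∫|f|² dx = 1, taking the integral from −∞ to ∞.
With ∫₀^∞ x^0 e^(−αx) dx = 0!/α^1, the integral (without the A² prefactor) comes out to d.
Setting this equal to 1 gives A² = 1/(d).
With d = 4.00: A² = 0.2500 and A = 0.5000.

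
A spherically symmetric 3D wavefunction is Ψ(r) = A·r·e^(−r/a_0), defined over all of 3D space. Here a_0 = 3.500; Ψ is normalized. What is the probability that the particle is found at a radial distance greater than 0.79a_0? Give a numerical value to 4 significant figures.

P ≈ 0.9774

P = ∫ |Ψ|² 4πr² dr over r > 0.79a_0.
A² is fixed by ∫₀^∞ 4πr²|Ψ|² dr = 1, i.e. A² = (3·π·a_0^5)^(−1).
Let u = r/a_0; then A², 4π and the length scale all cancel, so P = ∫_{0.79}^{∞} u^4·e^(-2·u) du ÷ ∫_{0}^{∞} u^4·e^(-2·u) du.
An antiderivative of u^4·e^(-2·u) is -(u^4/2 + u^3 + 3·u^2/2 + 3·u/2 + 3/4)·e^(-2·u); evaluating from 0.79 to ∞ gives ≈ 0.733053, while the full integral is 3/4.
This evaluates to P = 0.97740.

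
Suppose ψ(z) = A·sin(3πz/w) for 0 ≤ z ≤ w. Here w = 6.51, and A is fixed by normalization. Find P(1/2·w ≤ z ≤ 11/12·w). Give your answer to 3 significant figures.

P ≈ 0.470

|ψ|² is the probability density, so P = ∫_{1/2·w}^{11/12·w} |ψ|² dz.
With A² fixed by ∫|ψ|² = 1, i.e. A² = (w/2)^(−1), substitute and integrate.
Let u = z/w; then A² and the length scale cancel, so P = ∫_{1/2}^{11/12} sin(3·π·u)^2 du ÷ ∫_{0}^{1} sin(3·π·u)^2 du.
An antiderivative of sin(3·π·u)^2 is u/2 - sin(6·π·u)/(12·π); evaluating from 1/2 to 11/12 gives 1/(12·π) + 5/24, while the full integral is 1/2.
Taking the ratio, P = (2 + 5·π)/(12·π).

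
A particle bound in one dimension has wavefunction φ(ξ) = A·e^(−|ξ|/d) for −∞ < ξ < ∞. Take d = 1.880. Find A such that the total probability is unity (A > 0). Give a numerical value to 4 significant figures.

A ≈ 0.7293

We need A² ∫|f|² dξ = 1, taking the integral from −∞ to ∞.
Recall ∫₀^∞ ξ^m e^(−ξ/β) dξ = m!·β^(m+1), carrying out the integral gives A² · d.
With d = 1.880: A² = 0.53191 and A = 0.72932.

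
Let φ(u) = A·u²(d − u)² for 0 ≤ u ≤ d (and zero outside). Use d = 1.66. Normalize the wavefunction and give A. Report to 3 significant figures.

We need A² ∫|f|² du = 1, taking the integral from 0 to d.
The integral (without the A² prefactor) comes out to d^9/630.
With d = 1.66: A² = 6.582 and A = 2.566.

A ≈ 2.57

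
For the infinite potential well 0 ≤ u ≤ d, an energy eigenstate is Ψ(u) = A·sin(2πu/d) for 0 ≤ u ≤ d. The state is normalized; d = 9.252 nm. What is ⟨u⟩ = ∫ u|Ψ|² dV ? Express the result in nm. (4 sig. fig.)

The expectation value is the |Ψ|²-weighted average of u: ∫ u|Ψ|² du.
Since the A² factors cancel between numerator and denominator, ⟨u⟩ = d/2.
Putting d = 9.252 gives 4.6260.

⟨u⟩ ≈ 4.626 nm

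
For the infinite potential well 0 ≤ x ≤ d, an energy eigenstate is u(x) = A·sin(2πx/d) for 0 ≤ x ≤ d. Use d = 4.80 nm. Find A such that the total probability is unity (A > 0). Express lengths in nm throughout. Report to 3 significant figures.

A ≈ 0.645 nm^(-1/2)

The normalization condition is ∫|u|² dx = 1 from 0 to d.
With ∫₀^d sin²(nπx/d) dx = d/2, ∫|u|² dx = A²·(d/2).
So A² = (d/2)^(−1).
With d = 4.80: A² = 0.4167 and A = 0.6455.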